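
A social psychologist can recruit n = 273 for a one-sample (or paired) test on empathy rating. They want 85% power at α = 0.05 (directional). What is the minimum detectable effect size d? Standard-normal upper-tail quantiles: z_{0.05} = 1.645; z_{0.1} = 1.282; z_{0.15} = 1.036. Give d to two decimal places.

d_min ≈ 0.16

For a single sample (or paired design) of n = 273: d_min = (z_{α} + z_β)/√n.
z-sum = 1.645 + 1.036 = 2.681.
d_min = 2.681 / √273 = 2.681 / 16.523 = 0.162.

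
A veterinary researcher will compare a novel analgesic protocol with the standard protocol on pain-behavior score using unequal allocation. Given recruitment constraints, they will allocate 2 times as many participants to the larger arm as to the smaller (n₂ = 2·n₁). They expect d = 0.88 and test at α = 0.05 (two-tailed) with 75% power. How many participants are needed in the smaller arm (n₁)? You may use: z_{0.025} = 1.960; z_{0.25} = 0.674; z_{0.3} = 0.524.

n₁ = 14

With allocation ratio k = n₂/n₁ = 2, Var(x̄₁−x̄₂) = σ²(1/n₁ + 1/(k·n₁)) = σ²·(k+1)/(k·n₁).
So n₁ = (1 + 1/k)·((z_{α/2} + z_β)/d)² = 1.500 × (2.634/0.88)².
n₁ = 1.500 × 8.96 = 13.4.
Round up: n₁ = 14, giving n₂ = 2 × 14 = 28.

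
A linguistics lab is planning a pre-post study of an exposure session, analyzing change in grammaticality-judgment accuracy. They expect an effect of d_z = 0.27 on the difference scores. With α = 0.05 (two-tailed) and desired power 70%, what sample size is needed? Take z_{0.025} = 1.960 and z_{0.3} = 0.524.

For a paired (one-sample on differences) test: n = ((z_{α/2} + z_β) / d)².
z_{α/2} + z_β = 1.960 + 0.524 = 2.484.
n = (2.484 / 0.27)² = 9.200² = 84.64.
Round up.

n = 85 pairs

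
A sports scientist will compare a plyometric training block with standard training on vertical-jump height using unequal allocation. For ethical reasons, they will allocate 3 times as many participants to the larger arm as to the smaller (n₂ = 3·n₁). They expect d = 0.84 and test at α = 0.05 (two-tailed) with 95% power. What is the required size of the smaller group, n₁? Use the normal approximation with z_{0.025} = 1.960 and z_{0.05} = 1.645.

n₁ = 25

With allocation ratio k = n₂/n₁ = 3, Var(x̄₁−x̄₂) = σ²(1/n₁ + 1/(k·n₁)) = σ²·(k+1)/(k·n₁).
So n₁ = (1 + 1/k)·((z_{α/2} + z_β)/d)² = 1.333 × (3.605/0.84)².
n₁ = 1.333 × 18.42 = 24.6.
Round up: n₁ = 25, giving n₂ = 3 × 25 = 75.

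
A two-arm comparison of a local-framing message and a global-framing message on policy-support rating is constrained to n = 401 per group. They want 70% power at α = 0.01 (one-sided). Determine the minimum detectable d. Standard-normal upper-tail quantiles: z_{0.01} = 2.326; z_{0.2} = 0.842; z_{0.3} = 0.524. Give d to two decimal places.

d_min ≈ 0.20

For two independent groups of n = 401 each: d_min = (z_{α} + z_β)·√(2/n).
z-sum = 2.326 + 0.524 = 2.850.
d_min = 2.850 × √(2/401) = 2.850 × 0.0706 = 0.201.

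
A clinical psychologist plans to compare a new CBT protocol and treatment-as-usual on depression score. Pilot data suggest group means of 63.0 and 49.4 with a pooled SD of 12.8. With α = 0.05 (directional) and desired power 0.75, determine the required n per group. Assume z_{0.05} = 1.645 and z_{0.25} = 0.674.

Cohen's d = |M₁ − M₂| / SD_pooled = |63.0 − 49.4| / 12.8 = 13.6 / 12.8 = 1.062.
For two independent groups with equal n: n = 2·((z_{α} + z_β) / d)².
z_{α} + z_β = 1.645 + 0.674 = 2.319.
n = 2 × (2.319 / 1.062)² = 2 × 2.184² = 2 × 4.77 = 9.5.
Round up to the next whole participant.

n = 10 per group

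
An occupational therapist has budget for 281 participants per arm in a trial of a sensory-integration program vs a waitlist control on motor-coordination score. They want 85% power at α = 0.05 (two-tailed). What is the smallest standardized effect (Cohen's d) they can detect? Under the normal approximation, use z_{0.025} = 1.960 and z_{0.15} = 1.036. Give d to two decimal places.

d_min ≈ 0.25

For two independent groups of n = 281 each: d_min = (z_{α/2} + z_β)·√(2/n).
z-sum = 1.960 + 1.036 = 2.996.
d_min = 2.996 × √(2/281) = 2.996 × 0.0844 = 0.253.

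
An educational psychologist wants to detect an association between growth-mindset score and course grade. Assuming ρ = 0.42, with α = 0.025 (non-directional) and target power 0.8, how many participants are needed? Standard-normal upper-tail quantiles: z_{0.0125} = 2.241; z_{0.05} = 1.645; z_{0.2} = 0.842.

n = 51

Fisher's z: C = ½·ln((1+r)/(1−r)) = ½·ln(2.4483) = 0.4477.
n = ((z_{α/2} + z_β)/C)² + 3.
(2.241 + 0.842) / 0.4477 = 3.083 / 0.4477 = 6.886.
n = 6.886² + 3 = 47.42 + 3 = 50.4.
Round up.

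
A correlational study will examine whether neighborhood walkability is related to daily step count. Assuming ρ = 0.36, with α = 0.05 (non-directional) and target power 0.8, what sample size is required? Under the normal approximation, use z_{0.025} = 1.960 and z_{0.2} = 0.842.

Fisher's z: C = ½·ln((1+r)/(1−r)) = ½·ln(2.1250) = 0.3769.
n = ((z_{α/2} + z_β)/C)² + 3.
(1.960 + 0.842) / 0.3769 = 2.802 / 0.3769 = 7.434.
n = 7.434² + 3 = 55.27 + 3 = 58.3.
Round up.

n = 59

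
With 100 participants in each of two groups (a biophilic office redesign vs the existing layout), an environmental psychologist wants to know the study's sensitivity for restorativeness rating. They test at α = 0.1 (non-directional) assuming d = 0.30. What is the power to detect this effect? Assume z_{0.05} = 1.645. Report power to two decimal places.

power ≈ 0.68

For two equal groups, power = Φ(d·√(n/2) − z_{α/2}).
d·√(n/2) = 0.30 × √(100/2) = 0.30 × 7.071 = 2.121.
z_β = 2.121 − 1.645 = 0.476.
Power = Φ(0.476) = 0.683.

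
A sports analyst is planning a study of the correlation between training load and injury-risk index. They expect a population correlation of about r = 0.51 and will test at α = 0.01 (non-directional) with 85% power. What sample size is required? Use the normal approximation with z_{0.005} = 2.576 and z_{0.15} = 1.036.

Fisher's z: C = ½·ln((1+r)/(1−r)) = ½·ln(3.0816) = 0.5627.
n = ((z_{α/2} + z_β)/C)² + 3.
(2.576 + 1.036) / 0.5627 = 3.612 / 0.5627 = 6.419.
n = 6.419² + 3 = 41.20 + 3 = 44.2.
Round up.

n = 45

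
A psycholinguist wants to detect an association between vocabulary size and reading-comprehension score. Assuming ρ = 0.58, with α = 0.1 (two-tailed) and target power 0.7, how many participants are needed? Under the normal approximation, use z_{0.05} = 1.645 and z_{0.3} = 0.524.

n = 14

Fisher's z: C = ½·ln((1+r)/(1−r)) = ½·ln(3.7619) = 0.6625.
n = ((z_{α/2} + z_β)/C)² + 3.
(1.645 + 0.524) / 0.6625 = 2.169 / 0.6625 = 3.274.
n = 3.274² + 3 = 10.72 + 3 = 13.7.
Round up.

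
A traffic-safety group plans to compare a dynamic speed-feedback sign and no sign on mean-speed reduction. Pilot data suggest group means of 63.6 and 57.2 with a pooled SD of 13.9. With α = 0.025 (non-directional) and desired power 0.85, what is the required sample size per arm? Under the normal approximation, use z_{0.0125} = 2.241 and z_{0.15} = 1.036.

n = 102 per group

Cohen's d = |M₁ − M₂| / SD_pooled = |63.6 − 57.2| / 13.9 = 6.4 / 13.9 = 0.460.
For two independent groups with equal n: n = 2·((z_{α/2} + z_β) / d)².
z_{α/2} + z_β = 2.241 + 1.036 = 3.277.
n = 2 × (3.277 / 0.460)² = 2 × 7.124² = 2 × 50.75 = 101.5.
Round up to the next whole participant.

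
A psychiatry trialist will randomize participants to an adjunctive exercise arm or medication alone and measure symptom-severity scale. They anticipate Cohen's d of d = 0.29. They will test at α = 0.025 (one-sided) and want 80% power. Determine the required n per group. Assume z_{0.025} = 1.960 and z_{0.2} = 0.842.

For two independent groups with equal n: n = 2·((z_{α} + z_β) / d)².
z_{α} + z_β = 1.960 + 0.842 = 2.802.
n = 2 × (2.802 / 0.29)² = 2 × 9.662² = 2 × 93.36 = 186.7.
Round up to the next whole participant.

n = 187 per group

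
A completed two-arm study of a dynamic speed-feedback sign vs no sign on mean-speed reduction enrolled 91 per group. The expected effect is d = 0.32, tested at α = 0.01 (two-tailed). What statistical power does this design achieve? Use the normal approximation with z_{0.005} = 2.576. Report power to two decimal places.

power ≈ 0.34

For two equal groups, power = Φ(d·√(n/2) − z_{α/2}).
d·√(n/2) = 0.32 × √(91/2) = 0.32 × 6.745 = 2.159.
z_β = 2.159 − 2.576 = -0.417.
Power = Φ(-0.417) = 0.338.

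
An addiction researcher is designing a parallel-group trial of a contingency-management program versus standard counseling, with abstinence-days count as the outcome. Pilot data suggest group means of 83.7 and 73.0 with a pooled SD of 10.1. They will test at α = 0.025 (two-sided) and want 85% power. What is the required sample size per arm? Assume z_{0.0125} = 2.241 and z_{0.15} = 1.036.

n = 20 per group

Cohen's d = |M₁ − M₂| / SD_pooled = |83.7 − 73.0| / 10.1 = 10.7 / 10.1 = 1.059.
For two independent groups with equal n: n = 2·((z_{α/2} + z_β) / d)².
z_{α/2} + z_β = 2.241 + 1.036 = 3.277.
n = 2 × (3.277 / 1.059)² = 2 × 3.094² = 2 × 9.58 = 19.2.
Round up to the next whole participant.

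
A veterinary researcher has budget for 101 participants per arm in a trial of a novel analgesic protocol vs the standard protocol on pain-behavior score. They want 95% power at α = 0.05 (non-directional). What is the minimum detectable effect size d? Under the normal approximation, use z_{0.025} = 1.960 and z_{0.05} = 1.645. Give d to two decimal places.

d_min ≈ 0.51

For two independent groups of n = 101 each: d_min = (z_{α/2} + z_β)·√(2/n).
z-sum = 1.960 + 1.645 = 3.605.
d_min = 3.605 × √(2/101) = 3.605 × 0.1407 = 0.507.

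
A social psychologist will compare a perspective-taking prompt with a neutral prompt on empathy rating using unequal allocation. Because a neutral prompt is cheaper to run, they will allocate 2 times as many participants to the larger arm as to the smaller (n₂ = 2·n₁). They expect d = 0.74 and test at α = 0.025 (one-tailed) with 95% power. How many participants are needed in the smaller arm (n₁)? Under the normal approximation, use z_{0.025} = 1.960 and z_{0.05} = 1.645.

n₁ = 36

With allocation ratio k = n₂/n₁ = 2, Var(x̄₁−x̄₂) = σ²(1/n₁ + 1/(k·n₁)) = σ²·(k+1)/(k·n₁).
So n₁ = (1 + 1/k)·((z_{α} + z_β)/d)² = 1.500 × (3.605/0.74)².
n₁ = 1.500 × 23.73 = 35.6.
Round up: n₁ = 36, giving n₂ = 2 × 36 = 72.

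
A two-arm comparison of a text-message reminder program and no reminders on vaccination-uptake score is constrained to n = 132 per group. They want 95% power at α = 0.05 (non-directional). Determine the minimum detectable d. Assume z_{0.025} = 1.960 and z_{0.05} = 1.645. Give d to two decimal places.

d_min ≈ 0.44

For two independent groups of n = 132 each: d_min = (z_{α/2} + z_β)·√(2/n).
z-sum = 1.960 + 1.645 = 3.605.
d_min = 3.605 × √(2/132) = 3.605 × 0.1231 = 0.444.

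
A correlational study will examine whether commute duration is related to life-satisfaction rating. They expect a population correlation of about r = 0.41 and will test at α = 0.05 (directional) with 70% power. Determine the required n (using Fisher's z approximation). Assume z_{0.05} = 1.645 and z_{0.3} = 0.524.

n = 28

Fisher's z: C = ½·ln((1+r)/(1−r)) = ½·ln(2.3898) = 0.4356.
n = ((z_{α} + z_β)/C)² + 3.
(1.645 + 0.524) / 0.4356 = 2.169 / 0.4356 = 4.979.
n = 4.979² + 3 = 24.79 + 3 = 27.8.
Round up.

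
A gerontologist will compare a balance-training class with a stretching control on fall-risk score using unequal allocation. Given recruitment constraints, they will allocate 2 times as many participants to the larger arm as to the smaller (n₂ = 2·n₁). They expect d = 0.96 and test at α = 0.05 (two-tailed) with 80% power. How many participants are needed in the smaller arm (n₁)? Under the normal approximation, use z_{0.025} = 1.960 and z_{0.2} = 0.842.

With allocation ratio k = n₂/n₁ = 2, Var(x̄₁−x̄₂) = σ²(1/n₁ + 1/(k·n₁)) = σ²·(k+1)/(k·n₁).
So n₁ = (1 + 1/k)·((z_{α/2} + z_β)/d)² = 1.500 × (2.802/0.96)².
n₁ = 1.500 × 8.52 = 12.8.
Round up: n₁ = 13, giving n₂ = 2 × 13 = 26.

n₁ = 13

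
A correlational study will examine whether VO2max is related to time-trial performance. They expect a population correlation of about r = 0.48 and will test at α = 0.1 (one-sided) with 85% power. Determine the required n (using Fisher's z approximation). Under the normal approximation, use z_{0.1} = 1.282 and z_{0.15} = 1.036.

n = 23

Fisher's z: C = ½·ln((1+r)/(1−r)) = ½·ln(2.8462) = 0.5230.
n = ((z_{α} + z_β)/C)² + 3.
(1.282 + 1.036) / 0.5230 = 2.318 / 0.5230 = 4.432.
n = 4.432² + 3 = 19.64 + 3 = 22.6.
Round up.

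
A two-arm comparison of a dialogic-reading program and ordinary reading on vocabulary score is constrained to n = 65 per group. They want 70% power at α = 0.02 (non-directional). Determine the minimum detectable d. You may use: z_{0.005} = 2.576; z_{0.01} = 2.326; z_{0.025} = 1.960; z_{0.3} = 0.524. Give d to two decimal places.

For two independent groups of n = 65 each: d_min = (z_{α/2} + z_β)·√(2/n).
z-sum = 2.326 + 0.524 = 2.850.
d_min = 2.850 × √(2/65) = 2.850 × 0.1754 = 0.500.

d_min ≈ 0.50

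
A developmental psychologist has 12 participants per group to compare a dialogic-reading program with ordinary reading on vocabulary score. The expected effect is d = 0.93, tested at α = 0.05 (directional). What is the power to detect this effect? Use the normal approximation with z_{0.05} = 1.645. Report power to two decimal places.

For two equal groups, power = Φ(d·√(n/2) − z_{α}).
d·√(n/2) = 0.93 × √(12/2) = 0.93 × 2.449 = 2.278.
z_β = 2.278 − 1.645 = 0.633.
Power = Φ(0.633) = 0.737.

power ≈ 0.74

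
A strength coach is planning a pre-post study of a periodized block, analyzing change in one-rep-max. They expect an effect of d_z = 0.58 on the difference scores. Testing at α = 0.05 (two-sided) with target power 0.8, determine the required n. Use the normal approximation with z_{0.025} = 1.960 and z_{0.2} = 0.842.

For a paired (one-sample on differences) test: n = ((z_{α/2} + z_β) / d)².
z_{α/2} + z_β = 1.960 + 0.842 = 2.802.
n = (2.802 / 0.58)² = 4.831² = 23.34.
Round up.

n = 24 pairs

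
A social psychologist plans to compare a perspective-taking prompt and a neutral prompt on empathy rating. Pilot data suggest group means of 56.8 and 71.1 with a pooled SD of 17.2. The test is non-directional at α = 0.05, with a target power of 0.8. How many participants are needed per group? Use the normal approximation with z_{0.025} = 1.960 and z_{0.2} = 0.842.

n = 23 per group

Cohen's d = |M₁ − M₂| / SD_pooled = |56.8 − 71.1| / 17.2 = 14.3 / 17.2 = 0.831.
For two independent groups with equal n: n = 2·((z_{α/2} + z_β) / d)².
z_{α/2} + z_β = 1.960 + 0.842 = 2.802.
n = 2 × (2.802 / 0.831)² = 2 × 3.372² = 2 × 11.37 = 22.7.
Round up to the next whole participant.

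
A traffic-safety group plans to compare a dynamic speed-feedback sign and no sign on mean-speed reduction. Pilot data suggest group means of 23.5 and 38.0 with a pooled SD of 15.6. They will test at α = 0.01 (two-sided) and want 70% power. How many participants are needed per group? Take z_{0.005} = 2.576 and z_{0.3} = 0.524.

Cohen's d = |M₁ − M₂| / SD_pooled = |23.5 − 38.0| / 15.6 = 14.5 / 15.6 = 0.929.
For two independent groups with equal n: n = 2·((z_{α/2} + z_β) / d)².
z_{α/2} + z_β = 2.576 + 0.524 = 3.100.
n = 2 × (3.100 / 0.929)² = 2 × 3.337² = 2 × 11.14 = 22.3.
Round up to the next whole participant.

n = 23 per group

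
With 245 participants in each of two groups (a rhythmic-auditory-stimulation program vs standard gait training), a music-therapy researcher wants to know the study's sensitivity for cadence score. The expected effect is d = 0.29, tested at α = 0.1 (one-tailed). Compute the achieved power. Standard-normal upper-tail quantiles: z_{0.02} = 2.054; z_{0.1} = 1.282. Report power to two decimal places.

For two equal groups, power = Φ(d·√(n/2) − z_{α}).
d·√(n/2) = 0.29 × √(245/2) = 0.29 × 11.068 = 3.210.
z_β = 3.210 − 1.282 = 1.928.
Power = Φ(1.928) = 0.973.

power ≈ 0.97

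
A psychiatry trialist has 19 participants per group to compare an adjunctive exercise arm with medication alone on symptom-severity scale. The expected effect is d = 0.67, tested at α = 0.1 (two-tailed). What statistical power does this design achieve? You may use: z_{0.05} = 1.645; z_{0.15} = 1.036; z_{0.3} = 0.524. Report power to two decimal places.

power ≈ 0.66

For two equal groups, power = Φ(d·√(n/2) − z_{α/2}).
d·√(n/2) = 0.67 × √(19/2) = 0.67 × 3.082 = 2.065.
z_β = 2.065 − 1.645 = 0.420.
Power = Φ(0.420) = 0.663.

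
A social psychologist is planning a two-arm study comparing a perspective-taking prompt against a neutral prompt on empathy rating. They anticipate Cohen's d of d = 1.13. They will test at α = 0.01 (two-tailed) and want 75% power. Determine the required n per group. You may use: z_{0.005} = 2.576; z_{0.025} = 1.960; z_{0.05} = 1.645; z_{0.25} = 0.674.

For two independent groups with equal n: n = 2·((z_{α/2} + z_β) / d)².
z_{α/2} + z_β = 2.576 + 0.674 = 3.250.
n = 2 × (3.250 / 1.13)² = 2 × 2.876² = 2 × 8.27 = 16.5.
Round up to the next whole participant.

n = 17 per group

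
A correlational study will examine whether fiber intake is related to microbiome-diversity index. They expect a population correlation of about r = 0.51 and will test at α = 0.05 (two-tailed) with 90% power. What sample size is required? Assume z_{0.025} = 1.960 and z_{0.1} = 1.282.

Fisher's z: C = ½·ln((1+r)/(1−r)) = ½·ln(3.0816) = 0.5627.
n = ((z_{α/2} + z_β)/C)² + 3.
(1.960 + 1.282) / 0.5627 = 3.242 / 0.5627 = 5.762.
n = 5.762² + 3 = 33.19 + 3 = 36.2.
Round up.

n = 37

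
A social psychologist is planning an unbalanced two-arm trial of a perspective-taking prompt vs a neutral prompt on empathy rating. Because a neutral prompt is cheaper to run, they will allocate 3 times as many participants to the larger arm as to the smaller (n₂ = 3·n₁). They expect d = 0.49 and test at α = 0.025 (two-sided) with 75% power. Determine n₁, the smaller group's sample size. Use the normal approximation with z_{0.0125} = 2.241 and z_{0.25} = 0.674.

With allocation ratio k = n₂/n₁ = 3, Var(x̄₁−x̄₂) = σ²(1/n₁ + 1/(k·n₁)) = σ²·(k+1)/(k·n₁).
So n₁ = (1 + 1/k)·((z_{α/2} + z_β)/d)² = 1.333 × (2.915/0.49)².
n₁ = 1.333 × 35.39 = 47.2.
Round up: n₁ = 48, giving n₂ = 3 × 48 = 144.

n₁ = 48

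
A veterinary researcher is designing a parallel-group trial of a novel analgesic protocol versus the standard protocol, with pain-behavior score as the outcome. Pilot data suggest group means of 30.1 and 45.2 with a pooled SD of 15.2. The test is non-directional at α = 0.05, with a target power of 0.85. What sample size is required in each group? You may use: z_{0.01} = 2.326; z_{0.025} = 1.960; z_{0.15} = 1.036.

Cohen's d = |M₁ − M₂| / SD_pooled = |30.1 − 45.2| / 15.2 = 15.1 / 15.2 = 0.993.
For two independent groups with equal n: n = 2·((z_{α/2} + z_β) / d)².
z_{α/2} + z_β = 1.960 + 1.036 = 2.996.
n = 2 × (2.996 / 0.993)² = 2 × 3.017² = 2 × 9.10 = 18.2.
Round up to the next whole participant.

n = 19 per group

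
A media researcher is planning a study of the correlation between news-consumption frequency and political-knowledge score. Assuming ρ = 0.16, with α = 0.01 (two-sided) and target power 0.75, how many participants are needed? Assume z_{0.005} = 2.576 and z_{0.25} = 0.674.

Fisher's z: C = ½·ln((1+r)/(1−r)) = ½·ln(1.3810) = 0.1614.
n = ((z_{α/2} + z_β)/C)² + 3.
(2.576 + 0.674) / 0.1614 = 3.250 / 0.1614 = 20.136.
n = 20.136² + 3 = 405.47 + 3 = 408.5.
Round up.

n = 409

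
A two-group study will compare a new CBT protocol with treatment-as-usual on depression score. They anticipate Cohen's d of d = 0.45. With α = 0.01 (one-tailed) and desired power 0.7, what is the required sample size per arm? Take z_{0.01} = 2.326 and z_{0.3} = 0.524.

For two independent groups with equal n: n = 2·((z_{α} + z_β) / d)².
z_{α} + z_β = 2.326 + 0.524 = 2.850.
n = 2 × (2.850 / 0.45)² = 2 × 6.333² = 2 × 40.11 = 80.2.
Round up to the next whole participant.

n = 81 per group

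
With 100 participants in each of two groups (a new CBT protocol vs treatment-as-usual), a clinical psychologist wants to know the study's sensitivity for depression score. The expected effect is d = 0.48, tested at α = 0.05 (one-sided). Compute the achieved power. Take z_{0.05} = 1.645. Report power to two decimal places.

power ≈ 0.96

For two equal groups, power = Φ(d·√(n/2) − z_{α}).
d·√(n/2) = 0.48 × √(100/2) = 0.48 × 7.071 = 3.394.
z_β = 3.394 − 1.645 = 1.749.
Power = Φ(1.749) = 0.960.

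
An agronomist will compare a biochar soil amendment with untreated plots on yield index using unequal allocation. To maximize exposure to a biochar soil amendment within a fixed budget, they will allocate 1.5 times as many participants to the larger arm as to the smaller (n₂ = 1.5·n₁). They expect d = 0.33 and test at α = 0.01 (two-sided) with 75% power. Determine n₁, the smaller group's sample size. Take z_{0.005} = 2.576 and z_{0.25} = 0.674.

n₁ = 162

With allocation ratio k = n₂/n₁ = 1.5, Var(x̄₁−x̄₂) = σ²(1/n₁ + 1/(k·n₁)) = σ²·(k+1)/(k·n₁).
So n₁ = (1 + 1/k)·((z_{α/2} + z_β)/d)² = 1.667 × (3.250/0.33)².
n₁ = 1.667 × 96.99 = 161.7.
Round up: n₁ = 162, giving n₂ = 1.5 × 162 = 243.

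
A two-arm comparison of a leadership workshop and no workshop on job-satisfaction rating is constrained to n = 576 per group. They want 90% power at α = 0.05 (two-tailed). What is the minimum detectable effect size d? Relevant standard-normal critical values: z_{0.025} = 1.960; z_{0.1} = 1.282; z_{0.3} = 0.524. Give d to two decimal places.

For two independent groups of n = 576 each: d_min = (z_{α/2} + z_β)·√(2/n).
z-sum = 1.960 + 1.282 = 3.242.
d_min = 3.242 × √(2/576) = 3.242 × 0.0589 = 0.191.

d_min ≈ 0.19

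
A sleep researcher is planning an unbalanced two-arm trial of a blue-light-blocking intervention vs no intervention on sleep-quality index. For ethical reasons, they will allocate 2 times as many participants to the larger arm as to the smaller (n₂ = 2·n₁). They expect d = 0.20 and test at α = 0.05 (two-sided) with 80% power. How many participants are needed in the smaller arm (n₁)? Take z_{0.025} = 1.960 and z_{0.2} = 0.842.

n₁ = 295

With allocation ratio k = n₂/n₁ = 2, Var(x̄₁−x̄₂) = σ²(1/n₁ + 1/(k·n₁)) = σ²·(k+1)/(k·n₁).
So n₁ = (1 + 1/k)·((z_{α/2} + z_β)/d)² = 1.500 × (2.802/0.20)².
n₁ = 1.500 × 196.28 = 294.4.
Round up: n₁ = 295, giving n₂ = 2 × 295 = 590.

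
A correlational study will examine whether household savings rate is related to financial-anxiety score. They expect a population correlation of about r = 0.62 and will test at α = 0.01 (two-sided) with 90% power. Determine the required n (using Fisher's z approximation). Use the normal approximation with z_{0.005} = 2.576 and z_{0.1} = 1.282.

n = 32

Fisher's z: C = ½·ln((1+r)/(1−r)) = ½·ln(4.2632) = 0.7250.
n = ((z_{α/2} + z_β)/C)² + 3.
(2.576 + 1.282) / 0.7250 = 3.858 / 0.7250 = 5.321.
n = 5.321² + 3 = 28.32 + 3 = 31.3.
Round up.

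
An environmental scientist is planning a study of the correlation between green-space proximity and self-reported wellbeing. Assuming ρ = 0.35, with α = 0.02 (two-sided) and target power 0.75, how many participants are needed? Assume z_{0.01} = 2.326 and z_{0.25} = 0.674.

n = 71

Fisher's z: C = ½·ln((1+r)/(1−r)) = ½·ln(2.0769) = 0.3654.
n = ((z_{α/2} + z_β)/C)² + 3.
(2.326 + 0.674) / 0.3654 = 3.000 / 0.3654 = 8.210.
n = 8.210² + 3 = 67.41 + 3 = 70.4.
Round up.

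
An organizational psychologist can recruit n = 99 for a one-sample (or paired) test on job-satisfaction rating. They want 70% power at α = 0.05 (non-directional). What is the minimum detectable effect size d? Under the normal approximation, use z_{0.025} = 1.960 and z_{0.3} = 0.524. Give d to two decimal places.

d_min ≈ 0.25

For a single sample (or paired design) of n = 99: d_min = (z_{α/2} + z_β)/√n.
z-sum = 1.960 + 0.524 = 2.484.
d_min = 2.484 / √99 = 2.484 / 9.950 = 0.250.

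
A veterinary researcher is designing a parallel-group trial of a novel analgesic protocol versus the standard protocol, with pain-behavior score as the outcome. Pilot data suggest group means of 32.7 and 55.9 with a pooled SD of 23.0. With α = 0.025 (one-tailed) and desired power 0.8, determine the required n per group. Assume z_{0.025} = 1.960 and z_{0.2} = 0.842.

n = 16 per group

Cohen's d = |M₁ − M₂| / SD_pooled = |32.7 − 55.9| / 23.0 = 23.2 / 23.0 = 1.009.
For two independent groups with equal n: n = 2·((z_{α} + z_β) / d)².
z_{α} + z_β = 1.960 + 0.842 = 2.802.
n = 2 × (2.802 / 1.009)² = 2 × 2.777² = 2 × 7.71 = 15.4.
Round up to the next whole participant.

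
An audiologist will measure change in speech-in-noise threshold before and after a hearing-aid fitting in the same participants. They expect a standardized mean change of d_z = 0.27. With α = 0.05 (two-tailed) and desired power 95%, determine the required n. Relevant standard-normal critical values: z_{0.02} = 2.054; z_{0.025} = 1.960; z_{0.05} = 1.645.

For a paired (one-sample on differences) test: n = ((z_{α/2} + z_β) / d)².
z_{α/2} + z_β = 1.960 + 1.645 = 3.605.
n = (3.605 / 0.27)² = 13.352² = 178.27.
Round up.

n = 179 pairs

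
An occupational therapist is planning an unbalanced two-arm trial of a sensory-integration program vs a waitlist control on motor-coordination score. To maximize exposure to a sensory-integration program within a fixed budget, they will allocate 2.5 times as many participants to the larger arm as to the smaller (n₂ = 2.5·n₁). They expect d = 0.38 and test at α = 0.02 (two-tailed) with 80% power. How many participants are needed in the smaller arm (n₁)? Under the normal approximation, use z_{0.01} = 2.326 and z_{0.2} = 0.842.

With allocation ratio k = n₂/n₁ = 2.5, Var(x̄₁−x̄₂) = σ²(1/n₁ + 1/(k·n₁)) = σ²·(k+1)/(k·n₁).
So n₁ = (1 + 1/k)·((z_{α/2} + z_β)/d)² = 1.400 × (3.168/0.38)².
n₁ = 1.400 × 69.50 = 97.3.
Round up: n₁ = 98, giving n₂ = 2.5 × 98 = 245.

n₁ = 98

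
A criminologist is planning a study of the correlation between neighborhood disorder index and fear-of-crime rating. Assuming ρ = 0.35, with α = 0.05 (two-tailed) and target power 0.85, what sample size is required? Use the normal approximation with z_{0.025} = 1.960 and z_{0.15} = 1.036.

n = 71

Fisher's z: C = ½·ln((1+r)/(1−r)) = ½·ln(2.0769) = 0.3654.
n = ((z_{α/2} + z_β)/C)² + 3.
(1.960 + 1.036) / 0.3654 = 2.996 / 0.3654 = 8.199.
n = 8.199² + 3 = 67.23 + 3 = 70.2.
Round up.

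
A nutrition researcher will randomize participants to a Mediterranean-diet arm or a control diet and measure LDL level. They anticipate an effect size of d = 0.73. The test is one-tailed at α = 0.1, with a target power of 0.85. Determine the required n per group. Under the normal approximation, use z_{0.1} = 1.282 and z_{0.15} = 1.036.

For two independent groups with equal n: n = 2·((z_{α} + z_β) / d)².
z_{α} + z_β = 1.282 + 1.036 = 2.318.
n = 2 × (2.318 / 0.73)² = 2 × 3.175² = 2 × 10.08 = 20.2.
Round up to the next whole participant.

n = 21 per group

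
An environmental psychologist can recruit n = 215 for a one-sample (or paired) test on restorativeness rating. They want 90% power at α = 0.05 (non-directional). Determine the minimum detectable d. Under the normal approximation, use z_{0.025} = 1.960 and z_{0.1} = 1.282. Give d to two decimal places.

For a single sample (or paired design) of n = 215: d_min = (z_{α/2} + z_β)/√n.
z-sum = 1.960 + 1.282 = 3.242.
d_min = 3.242 / √215 = 3.242 / 14.663 = 0.221.

d_min ≈ 0.22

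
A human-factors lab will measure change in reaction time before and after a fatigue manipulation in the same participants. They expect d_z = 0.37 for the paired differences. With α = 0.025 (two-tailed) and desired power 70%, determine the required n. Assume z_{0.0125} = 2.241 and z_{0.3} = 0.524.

n = 56 pairs

For a paired (one-sample on differences) test: n = ((z_{α/2} + z_β) / d)².
z_{α/2} + z_β = 2.241 + 0.524 = 2.765.
n = (2.765 / 0.37)² = 7.473² = 55.85.
Round up.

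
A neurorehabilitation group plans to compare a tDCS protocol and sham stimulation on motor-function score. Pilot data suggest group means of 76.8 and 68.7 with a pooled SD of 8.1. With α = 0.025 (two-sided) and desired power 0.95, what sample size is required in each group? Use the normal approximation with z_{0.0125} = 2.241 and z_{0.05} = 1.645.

n = 31 per group

Cohen's d = |M₁ − M₂| / SD_pooled = |76.8 − 68.7| / 8.1 = 8.1 / 8.1 = 1.000.
For two independent groups with equal n: n = 2·((z_{α/2} + z_β) / d)².
z_{α/2} + z_β = 2.241 + 1.645 = 3.886.
n = 2 × (3.886 / 1.000)² = 2 × 3.886² = 2 × 15.10 = 30.2.
Round up to the next whole participant.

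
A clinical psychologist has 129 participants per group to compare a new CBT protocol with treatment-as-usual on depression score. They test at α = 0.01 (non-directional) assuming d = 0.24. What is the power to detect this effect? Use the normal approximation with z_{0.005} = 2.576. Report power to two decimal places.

power ≈ 0.26

For two equal groups, power = Φ(d·√(n/2) − z_{α/2}).
d·√(n/2) = 0.24 × √(129/2) = 0.24 × 8.031 = 1.927.
z_β = 1.927 − 2.576 = -0.649.
Power = Φ(-0.649) = 0.258.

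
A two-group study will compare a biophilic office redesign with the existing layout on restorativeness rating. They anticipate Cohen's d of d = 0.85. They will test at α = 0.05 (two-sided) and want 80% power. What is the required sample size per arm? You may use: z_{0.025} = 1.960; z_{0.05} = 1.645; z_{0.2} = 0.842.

For two independent groups with equal n: n = 2·((z_{α/2} + z_β) / d)².
z_{α/2} + z_β = 1.960 + 0.842 = 2.802.
n = 2 × (2.802 / 0.85)² = 2 × 3.296² = 2 × 10.87 = 21.7.
Round up to the next whole participant.

n = 22 per group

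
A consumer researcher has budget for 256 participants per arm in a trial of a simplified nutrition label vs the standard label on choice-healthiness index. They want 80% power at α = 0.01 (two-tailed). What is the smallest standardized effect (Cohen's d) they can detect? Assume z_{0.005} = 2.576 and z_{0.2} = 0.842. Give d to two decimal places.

For two independent groups of n = 256 each: d_min = (z_{α/2} + z_β)·√(2/n).
z-sum = 2.576 + 0.842 = 3.418.
d_min = 3.418 × √(2/256) = 3.418 × 0.0884 = 0.302.

d_min ≈ 0.30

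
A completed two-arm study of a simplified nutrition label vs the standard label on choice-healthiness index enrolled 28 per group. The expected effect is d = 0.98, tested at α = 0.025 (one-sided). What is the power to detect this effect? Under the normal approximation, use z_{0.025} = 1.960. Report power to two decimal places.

power ≈ 0.96

For two equal groups, power = Φ(d·√(n/2) − z_{α}).
d·√(n/2) = 0.98 × √(28/2) = 0.98 × 3.742 = 3.667.
z_β = 3.667 − 1.960 = 1.707.
Power = Φ(1.707) = 0.956.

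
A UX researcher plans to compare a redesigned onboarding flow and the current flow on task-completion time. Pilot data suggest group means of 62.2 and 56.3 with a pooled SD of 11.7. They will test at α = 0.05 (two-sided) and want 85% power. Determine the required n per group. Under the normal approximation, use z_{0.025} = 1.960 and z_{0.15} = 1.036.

n = 71 per group

Cohen's d = |M₁ − M₂| / SD_pooled = |62.2 − 56.3| / 11.7 = 5.9 / 11.7 = 0.504.
For two independent groups with equal n: n = 2·((z_{α/2} + z_β) / d)².
z_{α/2} + z_β = 1.960 + 1.036 = 2.996.
n = 2 × (2.996 / 0.504)² = 2 × 5.944² = 2 × 35.34 = 70.7.
Round up to the next whole participant.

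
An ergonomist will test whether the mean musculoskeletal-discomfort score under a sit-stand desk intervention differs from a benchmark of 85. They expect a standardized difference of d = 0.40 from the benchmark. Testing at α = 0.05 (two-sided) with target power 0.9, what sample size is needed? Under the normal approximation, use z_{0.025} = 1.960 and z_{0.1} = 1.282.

For a one-sample test: n = ((z_{α/2} + z_β) / d)².
z_{α/2} + z_β = 1.960 + 1.282 = 3.242.
n = (3.242 / 0.40)² = 8.105² = 65.69.
Round up.

n = 66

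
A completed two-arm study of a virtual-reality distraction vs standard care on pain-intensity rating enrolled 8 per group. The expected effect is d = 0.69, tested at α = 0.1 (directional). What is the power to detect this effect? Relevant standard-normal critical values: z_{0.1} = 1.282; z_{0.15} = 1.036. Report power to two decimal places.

power ≈ 0.54

For two equal groups, power = Φ(d·√(n/2) − z_{α}).
d·√(n/2) = 0.69 × √(8/2) = 0.69 × 2.000 = 1.380.
z_β = 1.380 − 1.282 = 0.098.
Power = Φ(0.098) = 0.539.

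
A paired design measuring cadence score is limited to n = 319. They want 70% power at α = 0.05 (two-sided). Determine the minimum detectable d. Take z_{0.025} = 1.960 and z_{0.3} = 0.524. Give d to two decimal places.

d_min ≈ 0.14

For a single sample (or paired design) of n = 319: d_min = (z_{α/2} + z_β)/√n.
z-sum = 1.960 + 0.524 = 2.484.
d_min = 2.484 / √319 = 2.484 / 17.861 = 0.139.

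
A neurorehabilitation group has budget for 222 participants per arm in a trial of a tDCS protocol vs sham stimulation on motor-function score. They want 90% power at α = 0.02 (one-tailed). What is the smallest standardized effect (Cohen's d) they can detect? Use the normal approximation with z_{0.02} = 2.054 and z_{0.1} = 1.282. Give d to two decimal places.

d_min ≈ 0.32

For two independent groups of n = 222 each: d_min = (z_{α} + z_β)·√(2/n).
z-sum = 2.054 + 1.282 = 3.336.
d_min = 3.336 × √(2/222) = 3.336 × 0.0949 = 0.317.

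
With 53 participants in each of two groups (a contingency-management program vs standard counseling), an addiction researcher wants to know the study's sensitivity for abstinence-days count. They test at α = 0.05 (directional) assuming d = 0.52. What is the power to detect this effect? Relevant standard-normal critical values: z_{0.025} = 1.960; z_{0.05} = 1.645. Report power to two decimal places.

For two equal groups, power = Φ(d·√(n/2) − z_{α}).
d·√(n/2) = 0.52 × √(53/2) = 0.52 × 5.148 = 2.677.
z_β = 2.677 − 1.645 = 1.032.
Power = Φ(1.032) = 0.849.

power ≈ 0.85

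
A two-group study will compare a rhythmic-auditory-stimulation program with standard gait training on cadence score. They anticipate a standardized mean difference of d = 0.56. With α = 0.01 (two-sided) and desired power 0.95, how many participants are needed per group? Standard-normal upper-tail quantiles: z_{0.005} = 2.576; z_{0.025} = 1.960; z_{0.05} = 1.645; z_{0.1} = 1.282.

n = 114 per group

For two independent groups with equal n: n = 2·((z_{α/2} + z_β) / d)².
z_{α/2} + z_β = 2.576 + 1.645 = 4.221.
n = 2 × (4.221 / 0.56)² = 2 × 7.537² = 2 × 56.81 = 113.6.
Round up to the next whole participant.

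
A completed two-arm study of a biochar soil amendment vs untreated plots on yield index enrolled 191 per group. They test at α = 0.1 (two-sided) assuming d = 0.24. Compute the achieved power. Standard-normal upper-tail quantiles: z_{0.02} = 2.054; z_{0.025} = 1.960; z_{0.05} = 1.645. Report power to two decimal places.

power ≈ 0.76

For two equal groups, power = Φ(d·√(n/2) − z_{α/2}).
d·√(n/2) = 0.24 × √(191/2) = 0.24 × 9.772 = 2.345.
z_β = 2.345 − 1.645 = 0.700.
Power = Φ(0.700) = 0.758.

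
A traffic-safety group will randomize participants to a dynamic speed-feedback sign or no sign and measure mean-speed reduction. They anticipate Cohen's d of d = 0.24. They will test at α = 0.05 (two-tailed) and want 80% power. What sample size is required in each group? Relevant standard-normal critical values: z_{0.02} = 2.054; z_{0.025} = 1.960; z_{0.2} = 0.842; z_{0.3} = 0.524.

n = 273 per group

For two independent groups with equal n: n = 2·((z_{α/2} + z_β) / d)².
z_{α/2} + z_β = 1.960 + 0.842 = 2.802.
n = 2 × (2.802 / 0.24)² = 2 × 11.675² = 2 × 136.31 = 272.6.
Round up to the next whole participant.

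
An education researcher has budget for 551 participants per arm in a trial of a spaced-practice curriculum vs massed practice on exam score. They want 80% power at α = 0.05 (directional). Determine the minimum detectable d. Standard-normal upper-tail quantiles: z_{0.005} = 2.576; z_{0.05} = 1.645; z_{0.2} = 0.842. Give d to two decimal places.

d_min ≈ 0.15

For two independent groups of n = 551 each: d_min = (z_{α} + z_β)·√(2/n).
z-sum = 1.645 + 0.842 = 2.487.
d_min = 2.487 × √(2/551) = 2.487 × 0.0602 = 0.150.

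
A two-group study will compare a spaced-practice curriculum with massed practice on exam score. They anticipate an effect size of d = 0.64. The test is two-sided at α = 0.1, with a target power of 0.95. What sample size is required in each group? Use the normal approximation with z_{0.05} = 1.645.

n = 53 per group

For two independent groups with equal n: n = 2·((z_{α/2} + z_β) / d)².
z_{α/2} + z_β = 1.645 + 1.645 = 3.290.
n = 2 × (3.290 / 0.64)² = 2 × 5.141² = 2 × 26.43 = 52.9.
Round up to the next whole participant.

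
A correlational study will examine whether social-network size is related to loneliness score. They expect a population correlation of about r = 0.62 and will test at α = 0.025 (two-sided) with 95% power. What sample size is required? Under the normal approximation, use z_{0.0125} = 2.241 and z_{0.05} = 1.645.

Fisher's z: C = ½·ln((1+r)/(1−r)) = ½·ln(4.2632) = 0.7250.
n = ((z_{α/2} + z_β)/C)² + 3.
(2.241 + 1.645) / 0.7250 = 3.886 / 0.7250 = 5.360.
n = 5.360² + 3 = 28.73 + 3 = 31.7.
Round up.

n = 32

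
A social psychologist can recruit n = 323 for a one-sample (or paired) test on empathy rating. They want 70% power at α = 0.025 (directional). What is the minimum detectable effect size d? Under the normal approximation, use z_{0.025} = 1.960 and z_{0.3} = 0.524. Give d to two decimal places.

For a single sample (or paired design) of n = 323: d_min = (z_{α} + z_β)/√n.
z-sum = 1.960 + 0.524 = 2.484.
d_min = 2.484 / √323 = 2.484 / 17.972 = 0.138.

d_min ≈ 0.14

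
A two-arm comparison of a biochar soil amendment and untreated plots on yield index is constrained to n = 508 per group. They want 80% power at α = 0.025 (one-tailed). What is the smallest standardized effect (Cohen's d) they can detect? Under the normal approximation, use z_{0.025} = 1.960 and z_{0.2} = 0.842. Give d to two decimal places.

d_min ≈ 0.18

For two independent groups of n = 508 each: d_min = (z_{α} + z_β)·√(2/n).
z-sum = 1.960 + 0.842 = 2.802.
d_min = 2.802 × √(2/508) = 2.802 × 0.0627 = 0.176.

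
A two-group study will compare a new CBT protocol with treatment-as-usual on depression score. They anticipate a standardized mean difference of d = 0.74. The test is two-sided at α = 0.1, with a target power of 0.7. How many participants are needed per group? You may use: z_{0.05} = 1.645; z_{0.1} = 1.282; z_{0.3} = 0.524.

For two independent groups with equal n: n = 2·((z_{α/2} + z_β) / d)².
z_{α/2} + z_β = 1.645 + 0.524 = 2.169.
n = 2 × (2.169 / 0.74)² = 2 × 2.931² = 2 × 8.59 = 17.2.
Round up to the next whole participant.

n = 18 per group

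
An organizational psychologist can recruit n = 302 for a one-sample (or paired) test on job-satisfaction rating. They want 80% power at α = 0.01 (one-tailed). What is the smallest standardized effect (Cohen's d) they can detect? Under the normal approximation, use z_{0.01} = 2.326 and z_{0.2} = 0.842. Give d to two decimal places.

d_min ≈ 0.18

For a single sample (or paired design) of n = 302: d_min = (z_{α} + z_β)/√n.
z-sum = 2.326 + 0.842 = 3.168.
d_min = 3.168 / √302 = 3.168 / 17.378 = 0.182.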